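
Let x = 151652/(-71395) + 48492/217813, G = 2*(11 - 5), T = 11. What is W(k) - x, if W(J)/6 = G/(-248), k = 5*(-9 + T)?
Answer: 776703580601/482073533185 ≈ 1.6112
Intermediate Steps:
G = 12 (G = 2*6 = 12)
x = -29569690736/15550759135 (x = 151652*(-1/71395) + 48492*(1/217813) = -151652/71395 + 48492/217813 = -29569690736/15550759135 ≈ -1.9015)
k = 10 (k = 5*(-9 + 11) = 5*2 = 10)
W(J) = -9/31 (W(J) = 6*(12/(-248)) = 6*(12*(-1/248)) = 6*(-3/62) = -9/31)
W(k) - x = -9/31 - 1*(-29569690736/15550759135) = -9/31 + 29569690736/15550759135 = 776703580601/482073533185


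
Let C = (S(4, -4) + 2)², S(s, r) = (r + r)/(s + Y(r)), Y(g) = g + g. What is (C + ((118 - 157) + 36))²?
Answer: 169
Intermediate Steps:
Y(g) = 2*g
S(s, r) = 2*r/(s + 2*r) (S(s, r) = (r + r)/(s + 2*r) = (2*r)/(s + 2*r) = 2*r/(s + 2*r))
C = 16 (C = (2*(-4)/(4 + 2*(-4)) + 2)² = (2*(-4)/(4 - 8) + 2)² = (2*(-4)/(-4) + 2)² = (2*(-4)*(-¼) + 2)² = (2 + 2)² = 4² = 16)
(C + ((118 - 157) + 36))² = (16 + ((118 - 157) + 36))² = (16 + (-39 + 36))² = (16 - 3)² = 13² = 169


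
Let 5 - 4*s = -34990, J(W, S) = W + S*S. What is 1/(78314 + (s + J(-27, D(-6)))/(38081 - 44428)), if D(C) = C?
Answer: 25388/1988200801 ≈ 1.2769e-5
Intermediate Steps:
J(W, S) = W + S²
s = 34995/4 (s = 5/4 - ¼*(-34990) = 5/4 + 17495/2 = 34995/4 ≈ 8748.8)
1/(78314 + (s + J(-27, D(-6)))/(38081 - 44428)) = 1/(78314 + (34995/4 + (-27 + (-6)²))/(38081 - 44428)) = 1/(78314 + (34995/4 + (-27 + 36))/(-6347)) = 1/(78314 + (34995/4 + 9)*(-1/6347)) = 1/(78314 + (35031/4)*(-1/6347)) = 1/(78314 - 35031/25388) = 1/(1988200801/25388) = 25388/1988200801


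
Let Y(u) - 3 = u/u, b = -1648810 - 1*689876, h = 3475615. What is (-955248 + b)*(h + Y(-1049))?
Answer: -11448459595146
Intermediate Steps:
b = -2338686 (b = -1648810 - 689876 = -2338686)
Y(u) = 4 (Y(u) = 3 + u/u = 3 + 1 = 4)
(-955248 + b)*(h + Y(-1049)) = (-955248 - 2338686)*(3475615 + 4) = -3293934*3475619 = -11448459595146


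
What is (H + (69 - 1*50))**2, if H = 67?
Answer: 7396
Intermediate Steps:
(H + (69 - 1*50))**2 = (67 + (69 - 1*50))**2 = (67 + (69 - 50))**2 = (67 + 19)**2 = 86**2 = 7396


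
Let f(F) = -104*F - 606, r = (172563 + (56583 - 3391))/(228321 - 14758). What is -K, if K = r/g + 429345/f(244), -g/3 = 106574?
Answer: 7329005356858270/443517868106313 ≈ 16.525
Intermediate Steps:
g = -319722 (g = -3*106574 = -319722)
r = 225755/213563 (r = (172563 + 53192)/213563 = 225755*(1/213563) = 225755/213563 ≈ 1.0571)
f(F) = -606 - 104*F
K = -7329005356858270/443517868106313 (K = (225755/213563)/(-319722) + 429345/(-606 - 104*244) = (225755/213563)*(-1/319722) + 429345/(-606 - 25376) = -225755/68280789486 + 429345/(-25982) = -225755/68280789486 + 429345*(-1/25982) = -225755/68280789486 - 429345/25982 = -7329005356858270/443517868106313 ≈ -16.525)
-K = -1*(-7329005356858270/443517868106313) = 7329005356858270/443517868106313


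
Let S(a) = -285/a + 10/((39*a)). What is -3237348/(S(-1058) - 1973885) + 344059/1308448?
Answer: 202804146215864983/106568420750050720 ≈ 1.9030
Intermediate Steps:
S(a) = -11105/(39*a) (S(a) = -285/a + 10*(1/(39*a)) = -285/a + 10/(39*a) = -11105/(39*a))
-3237348/(S(-1058) - 1973885) + 344059/1308448 = -3237348/(-11105/39/(-1058) - 1973885) + 344059/1308448 = -3237348/(-11105/39*(-1/1058) - 1973885) + 344059*(1/1308448) = -3237348/(11105/41262 - 1973885) + 344059/1308448 = -3237348/(-81446431765/41262) + 344059/1308448 = -3237348*(-41262/81446431765) + 344059/1308448 = 133579453176/81446431765 + 344059/1308448 = 202804146215864983/106568420750050720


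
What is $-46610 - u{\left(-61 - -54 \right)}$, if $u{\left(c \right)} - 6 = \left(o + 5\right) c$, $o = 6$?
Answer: $-46539$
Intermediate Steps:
$u{\left(c \right)} = 6 + 11 c$ ($u{\left(c \right)} = 6 + \left(6 + 5\right) c = 6 + 11 c$)
$-46610 - u{\left(-61 - -54 \right)} = -46610 - \left(6 + 11 \left(-61 - -54\right)\right) = -46610 - \left(6 + 11 \left(-61 + 54\right)\right) = -46610 - \left(6 + 11 \left(-7\right)\right) = -46610 - \left(6 - 77\right) = -46610 - -71 = -46610 + 71 = -46539$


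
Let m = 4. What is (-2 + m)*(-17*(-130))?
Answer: 4420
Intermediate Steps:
(-2 + m)*(-17*(-130)) = (-2 + 4)*(-17*(-130)) = 2*2210 = 4420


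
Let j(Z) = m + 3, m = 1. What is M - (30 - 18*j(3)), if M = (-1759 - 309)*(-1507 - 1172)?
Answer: 5540214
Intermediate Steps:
M = 5540172 (M = -2068*(-2679) = 5540172)
j(Z) = 4 (j(Z) = 1 + 3 = 4)
M - (30 - 18*j(3)) = 5540172 - (30 - 18*4) = 5540172 - (30 - 72) = 5540172 - 1*(-42) = 5540172 + 42 = 5540214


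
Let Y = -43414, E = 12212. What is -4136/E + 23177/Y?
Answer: -2360193/2704958 ≈ -0.87254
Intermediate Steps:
-4136/E + 23177/Y = -4136/12212 + 23177/(-43414) = -4136*1/12212 + 23177*(-1/43414) = -1034/3053 - 473/886 = -2360193/2704958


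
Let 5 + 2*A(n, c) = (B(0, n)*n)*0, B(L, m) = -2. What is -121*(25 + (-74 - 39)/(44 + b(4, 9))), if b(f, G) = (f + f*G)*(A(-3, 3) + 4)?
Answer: -300927/104 ≈ -2893.5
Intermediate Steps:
A(n, c) = -5/2 (A(n, c) = -5/2 + (-2*n*0)/2 = -5/2 + (½)*0 = -5/2 + 0 = -5/2)
b(f, G) = 3*f/2 + 3*G*f/2 (b(f, G) = (f + f*G)*(-5/2 + 4) = (f + G*f)*(3/2) = 3*f/2 + 3*G*f/2)
-121*(25 + (-74 - 39)/(44 + b(4, 9))) = -121*(25 + (-74 - 39)/(44 + (3/2)*4*(1 + 9))) = -121*(25 - 113/(44 + (3/2)*4*10)) = -121*(25 - 113/(44 + 60)) = -121*(25 - 113/104) = -121*2487/104 = -300927/104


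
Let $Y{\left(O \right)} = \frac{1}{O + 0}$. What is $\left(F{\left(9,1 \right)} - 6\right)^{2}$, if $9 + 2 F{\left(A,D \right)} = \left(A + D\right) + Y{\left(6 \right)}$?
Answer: $\frac{4225}{144} \approx 29.34$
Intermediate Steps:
$Y{\left(O \right)} = \frac{1}{O}$
$F{\left(A,D \right)} = - \frac{53}{12} + \frac{A}{2} + \frac{D}{2}$ ($F{\left(A,D \right)} = - \frac{9}{2} + \frac{\left(A + D\right) + \frac{1}{6}}{2} = - \frac{9}{2} + \frac{\frac{1}{6} + A + D}{2} = - \frac{9}{2} + \left(\frac{1}{12} + \frac{A}{2} + \frac{D}{2}\right) = - \frac{53}{12} + \frac{A}{2} + \frac{D}{2}$)
$\left(F{\left(9,1 \right)} - 6\right)^{2} = \left(\left(- \frac{53}{12} + \frac{1}{2} \cdot 9 + \frac{1}{2} \cdot 1\right) - 6\right)^{2} = \left(\left(- \frac{53}{12} + \frac{9}{2} + \frac{1}{2}\right) - 6\right)^{2} = \left(\frac{7}{12} - 6\right)^{2} = \left(- \frac{65}{12}\right)^{2} = \frac{4225}{144}$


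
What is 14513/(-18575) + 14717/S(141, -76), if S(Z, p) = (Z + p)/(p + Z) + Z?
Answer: 271307429/2637650 ≈ 102.86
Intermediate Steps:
S(Z, p) = 1 + Z (S(Z, p) = (Z + p)/(Z + p) + Z = 1 + Z)
14513/(-18575) + 14717/S(141, -76) = 14513/(-18575) + 14717/(1 + 141) = 14513*(-1/18575) + 14717/142 = -14513/18575 + 14717*(1/142) = -14513/18575 + 14717/142 = 271307429/2637650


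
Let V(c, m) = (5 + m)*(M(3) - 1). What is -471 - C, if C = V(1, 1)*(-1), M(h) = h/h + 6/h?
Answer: -459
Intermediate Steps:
M(h) = 1 + 6/h
V(c, m) = 10 + 2*m (V(c, m) = (5 + m)*((6 + 3)/3 - 1) = (5 + m)*((⅓)*9 - 1) = (5 + m)*(3 - 1) = (5 + m)*2 = 10 + 2*m)
C = -12 (C = (10 + 2*1)*(-1) = (10 + 2)*(-1) = 12*(-1) = -12)
-471 - C = -471 - 1*(-12) = -471 + 12 = -459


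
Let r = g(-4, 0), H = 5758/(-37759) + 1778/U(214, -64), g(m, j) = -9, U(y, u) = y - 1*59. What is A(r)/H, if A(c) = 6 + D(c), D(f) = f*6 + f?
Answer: -111200255/22081004 ≈ -5.0360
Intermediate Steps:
U(y, u) = -59 + y (U(y, u) = y - 59 = -59 + y)
D(f) = 7*f (D(f) = 6*f + f = 7*f)
H = 66243012/5852645 (H = 5758/(-37759) + 1778/(-59 + 214) = 5758*(-1/37759) + 1778/155 = -5758/37759 + 1778*(1/155) = -5758/37759 + 1778/155 = 66243012/5852645 ≈ 11.318)
r = -9
A(c) = 6 + 7*c
A(r)/H = (6 + 7*(-9))/(66243012/5852645) = (6 - 63)*(5852645/66243012) = -57*5852645/66243012 = -111200255/22081004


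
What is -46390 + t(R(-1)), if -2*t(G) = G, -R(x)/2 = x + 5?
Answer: -46386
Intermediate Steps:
R(x) = -10 - 2*x (R(x) = -2*(x + 5) = -2*(5 + x) = -10 - 2*x)
t(G) = -G/2
-46390 + t(R(-1)) = -46390 - (-10 - 2*(-1))/2 = -46390 - (-10 + 2)/2 = -46390 - 1/2*(-8) = -46390 + 4 = -46386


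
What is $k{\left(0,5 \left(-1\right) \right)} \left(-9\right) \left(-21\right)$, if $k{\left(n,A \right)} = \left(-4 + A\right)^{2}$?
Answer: $15309$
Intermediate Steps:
$k{\left(0,5 \left(-1\right) \right)} \left(-9\right) \left(-21\right) = \left(-4 + 5 \left(-1\right)\right)^{2} \left(-9\right) \left(-21\right) = \left(-4 - 5\right)^{2} \left(-9\right) \left(-21\right) = \left(-9\right)^{2} \left(-9\right) \left(-21\right) = 81 \left(-9\right) \left(-21\right) = \left(-729\right) \left(-21\right) = 15309$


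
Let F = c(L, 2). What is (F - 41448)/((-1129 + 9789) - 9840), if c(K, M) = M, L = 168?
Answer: 20723/590 ≈ 35.124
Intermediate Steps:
F = 2
(F - 41448)/((-1129 + 9789) - 9840) = (2 - 41448)/((-1129 + 9789) - 9840) = -41446/(8660 - 9840) = -41446/(-1180) = -41446*(-1/1180) = 20723/590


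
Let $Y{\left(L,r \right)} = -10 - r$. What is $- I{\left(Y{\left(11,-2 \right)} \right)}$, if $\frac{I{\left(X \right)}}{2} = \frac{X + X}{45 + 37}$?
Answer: $\frac{16}{41} \approx 0.39024$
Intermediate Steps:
$I{\left(X \right)} = \frac{2 X}{41}$ ($I{\left(X \right)} = 2 \frac{X + X}{45 + 37} = 2 \frac{2 X}{82} = 2 \cdot 2 X \frac{1}{82} = 2 \frac{X}{41} = \frac{2 X}{41}$)
$- I{\left(Y{\left(11,-2 \right)} \right)} = - \frac{2 \left(-10 - -2\right)}{41} = - \frac{2 \left(-10 + 2\right)}{41} = - \frac{2 \left(-8\right)}{41} = \left(-1\right) \left(- \frac{16}{41}\right) = \frac{16}{41}$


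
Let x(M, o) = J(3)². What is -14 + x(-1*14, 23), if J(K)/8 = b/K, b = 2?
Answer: 130/9 ≈ 14.444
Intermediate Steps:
J(K) = 16/K (J(K) = 8*(2/K) = 16/K)
x(M, o) = 256/9 (x(M, o) = (16/3)² = 256/9)
-14 + x(-1*14, 23) = -14 + 256/9 = 130/9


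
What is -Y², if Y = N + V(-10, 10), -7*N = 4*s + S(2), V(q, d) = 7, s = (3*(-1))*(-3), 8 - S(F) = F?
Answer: -1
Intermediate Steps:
S(F) = 8 - F
s = 9 (s = -3*(-3) = 9)
N = -6 (N = -(4*9 + (8 - 1*2))/7 = -(36 + (8 - 2))/7 = -(36 + 6)/7 = -⅐*42 = -6)
Y = 1 (Y = -6 + 7 = 1)
-Y² = -1*1² = -1*1 = -1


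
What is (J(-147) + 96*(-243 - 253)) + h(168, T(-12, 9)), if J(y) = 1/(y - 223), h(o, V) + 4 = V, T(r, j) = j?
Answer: -17616071/370 ≈ -47611.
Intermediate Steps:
h(o, V) = -4 + V
J(y) = 1/(-223 + y)
(J(-147) + 96*(-243 - 253)) + h(168, T(-12, 9)) = (1/(-223 - 147) + 96*(-243 - 253)) + (-4 + 9) = (1/(-370) + 96*(-496)) + 5 = (-1/370 - 47616) + 5 = -17617921/370 + 5 = -17616071/370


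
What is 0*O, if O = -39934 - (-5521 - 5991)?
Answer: 0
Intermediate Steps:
O = -28422 (O = -39934 - 1*(-11512) = -39934 + 11512 = -28422)
0*O = 0*(-28422) = 0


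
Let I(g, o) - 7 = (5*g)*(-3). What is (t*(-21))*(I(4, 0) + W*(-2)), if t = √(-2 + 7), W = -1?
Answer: 1071*√5 ≈ 2394.8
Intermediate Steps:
I(g, o) = 7 - 15*g (I(g, o) = 7 + (5*g)*(-3) = 7 - 15*g)
t = √5 ≈ 2.2361
(t*(-21))*(I(4, 0) + W*(-2)) = (√5*(-21))*((7 - 15*4) - 1*(-2)) = (-21*√5)*((7 - 60) + 2) = (-21*√5)*(-53 + 2) = -21*√5*(-51) = 1071*√5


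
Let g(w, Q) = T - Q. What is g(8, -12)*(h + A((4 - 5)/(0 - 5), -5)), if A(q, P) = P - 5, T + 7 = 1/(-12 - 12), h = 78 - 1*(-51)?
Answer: 14161/24 ≈ 590.04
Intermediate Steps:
h = 129 (h = 78 + 51 = 129)
T = -169/24 (T = -7 + 1/(-12 - 12) = -7 + 1/(-24) = -7 - 1/24 = -169/24 ≈ -7.0417)
g(w, Q) = -169/24 - Q
A(q, P) = -5 + P
g(8, -12)*(h + A((4 - 5)/(0 - 5), -5)) = (-169/24 - 1*(-12))*(129 + (-5 - 5)) = (-169/24 + 12)*(129 - 10) = (119/24)*119 = 14161/24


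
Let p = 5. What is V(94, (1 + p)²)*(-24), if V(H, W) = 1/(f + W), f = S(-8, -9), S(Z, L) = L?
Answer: -8/9 ≈ -0.88889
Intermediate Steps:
f = -9
V(H, W) = 1/(-9 + W)
V(94, (1 + p)²)*(-24) = -24/(-9 + (1 + 5)²) = -24/(-9 + 6²) = -24/(-9 + 36) = -24/27 = (1/27)*(-24) = -8/9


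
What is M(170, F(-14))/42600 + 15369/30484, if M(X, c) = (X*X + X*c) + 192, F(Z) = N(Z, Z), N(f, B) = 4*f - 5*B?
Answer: 201763981/162327300 ≈ 1.2429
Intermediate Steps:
N(f, B) = -5*B + 4*f
F(Z) = -Z (F(Z) = -5*Z + 4*Z = -Z)
M(X, c) = 192 + X² + X*c (M(X, c) = (X² + X*c) + 192 = 192 + X² + X*c)
M(170, F(-14))/42600 + 15369/30484 = (192 + 170² + 170*(-1*(-14)))/42600 + 15369/30484 = (192 + 28900 + 170*14)*(1/42600) + 15369*(1/30484) = (192 + 28900 + 2380)*(1/42600) + 15369/30484 = 31472*(1/42600) + 15369/30484 = 3934/5325 + 15369/30484 = 201763981/162327300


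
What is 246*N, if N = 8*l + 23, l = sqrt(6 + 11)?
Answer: 5658 + 1968*sqrt(17) ≈ 13772.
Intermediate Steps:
l = sqrt(17) ≈ 4.1231
N = 23 + 8*sqrt(17) (N = 8*sqrt(17) + 23 = 23 + 8*sqrt(17) ≈ 55.985)
246*N = 246*(23 + 8*sqrt(17)) = 5658 + 1968*sqrt(17)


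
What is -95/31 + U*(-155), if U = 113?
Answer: -543060/31 ≈ -17518.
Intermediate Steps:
-95/31 + U*(-155) = -95/31 + 113*(-155) = -95*1/31 - 17515 = -95/31 - 17515 = -543060/31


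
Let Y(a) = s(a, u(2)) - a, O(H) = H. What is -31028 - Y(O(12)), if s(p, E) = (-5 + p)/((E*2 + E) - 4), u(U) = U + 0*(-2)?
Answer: -62039/2 ≈ -31020.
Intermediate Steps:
u(U) = U (u(U) = U + 0 = U)
s(p, E) = (-5 + p)/(-4 + 3*E) (s(p, E) = (-5 + p)/((2*E + E) - 4) = (-5 + p)/(3*E - 4) = (-5 + p)/(-4 + 3*E))
Y(a) = -5/2 - a/2 (Y(a) = (-5 + a)/(-4 + 3*2) - a = (-5 + a)/(-4 + 6) - a = (-5 + a)/2 - a = (-5/2 + a/2) - a = -5/2 - a/2)
-31028 - Y(O(12)) = -31028 - (-5/2 - ½*12) = -31028 - (-5/2 - 6) = -31028 - 1*(-17/2) = -31028 + 17/2 = -62039/2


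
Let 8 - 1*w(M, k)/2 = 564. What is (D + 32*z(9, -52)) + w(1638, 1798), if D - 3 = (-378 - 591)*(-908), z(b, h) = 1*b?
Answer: 879031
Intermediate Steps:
z(b, h) = b
w(M, k) = -1112 (w(M, k) = 16 - 2*564 = 16 - 1128 = -1112)
D = 879855 (D = 3 + (-378 - 591)*(-908) = 3 - 969*(-908) = 3 + 879852 = 879855)
(D + 32*z(9, -52)) + w(1638, 1798) = (879855 + 32*9) - 1112 = (879855 + 288) - 1112 = 880143 - 1112 = 879031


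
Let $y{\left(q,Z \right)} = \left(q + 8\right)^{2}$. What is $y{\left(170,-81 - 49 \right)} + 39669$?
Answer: $71353$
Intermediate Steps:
$y{\left(q,Z \right)} = \left(8 + q\right)^{2}$
$y{\left(170,-81 - 49 \right)} + 39669 = \left(8 + 170\right)^{2} + 39669 = 178^{2} + 39669 = 31684 + 39669 = 71353$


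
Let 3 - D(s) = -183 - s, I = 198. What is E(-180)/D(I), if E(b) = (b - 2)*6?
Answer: -91/32 ≈ -2.8438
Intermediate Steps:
E(b) = -12 + 6*b (E(b) = (-2 + b)*6 = -12 + 6*b)
D(s) = 186 + s (D(s) = 3 - (-183 - s) = 3 + (183 + s) = 186 + s)
E(-180)/D(I) = (-12 + 6*(-180))/(186 + 198) = (-12 - 1080)/384 = -1092*1/384 = -91/32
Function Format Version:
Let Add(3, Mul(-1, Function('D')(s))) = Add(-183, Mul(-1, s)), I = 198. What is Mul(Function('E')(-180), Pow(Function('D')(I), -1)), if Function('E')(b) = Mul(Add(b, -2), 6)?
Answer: Rational(-91, 32) ≈ -2.8438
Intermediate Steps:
Function('E')(b) = Add(-12, Mul(6, b)) (Function('E')(b) = Mul(Add(-2, b), 6) = Add(-12, Mul(6, b)))
Function('D')(s) = Add(186, s) (Function('D')(s) = Add(3, Mul(-1, Add(-183, Mul(-1, s)))) = Add(3, Add(183, s)) = Add(186, s))
Mul(Function('E')(-180), Pow(Function('D')(I), -1)) = Mul(Add(-12, Mul(6, -180)), Pow(Add(186, 198), -1)) = Mul(Add(-12, -1080), Pow(384, -1)) = Mul(-1092, Rational(1, 384)) = Rational(-91, 32)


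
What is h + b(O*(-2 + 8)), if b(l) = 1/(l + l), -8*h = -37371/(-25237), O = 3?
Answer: -285865/1817064 ≈ -0.15732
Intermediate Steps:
h = -37371/201896 (h = -(-37371)/(8*(-25237)) = -(-37371)*(-1)/(8*25237) = -⅛*37371/25237 = -37371/201896 ≈ -0.18510)
b(l) = 1/(2*l)
h + b(O*(-2 + 8)) = -37371/201896 + 1/(2*((3*(-2 + 8)))) = -37371/201896 + 1/(2*((3*6))) = -37371/201896 + (½)/18 = -37371/201896 + (½)*(1/18) = -37371/201896 + 1/36 = -285865/1817064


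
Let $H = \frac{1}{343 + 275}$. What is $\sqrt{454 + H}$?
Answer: $\frac{\sqrt{173394114}}{618} \approx 21.307$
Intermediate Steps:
$H = \frac{1}{618} \approx 0.0016181$
$\sqrt{454 + H} = \sqrt{454 + \frac{1}{618}} = \sqrt{\frac{280573}{618}} = \frac{\sqrt{173394114}}{618}$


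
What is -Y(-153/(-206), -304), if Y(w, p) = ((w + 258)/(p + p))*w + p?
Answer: 7851685805/25801088 ≈ 304.32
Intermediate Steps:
Y(w, p) = p + w*(258 + w)/(2*p) (Y(w, p) = ((258 + w)/((2*p)))*w + p = ((258 + w)*(1/(2*p)))*w + p = ((258 + w)/(2*p))*w + p = w*(258 + w)/(2*p) + p = p + w*(258 + w)/(2*p))
-Y(-153/(-206), -304) = -((-304)² + (-153/(-206))²/2 + 129*(-153/(-206)))/(-304) = -(-1)*(92416 + (-153*(-1/206))²/2 + 129*(-153*(-1/206)))/304 = -(-1)*(92416 + (153/206)²/2 + 129*(153/206))/304 = -(-1)*(92416 + (½)*(23409/42436) + 19737/206)/304 = -(-1)*(92416 + 23409/84872 + 19737/206)/304 = -(-1)*7851685805/(304*84872) = -1*(-7851685805/25801088) = 7851685805/25801088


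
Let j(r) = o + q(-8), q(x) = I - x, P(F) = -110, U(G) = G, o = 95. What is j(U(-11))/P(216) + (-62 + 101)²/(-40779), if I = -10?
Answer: -439973/498410 ≈ -0.88275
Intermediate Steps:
q(x) = -10 - x
j(r) = 93 (j(r) = 95 + (-10 - 1*(-8)) = 95 + (-10 + 8) = 95 - 2 = 93)
j(U(-11))/P(216) + (-62 + 101)²/(-40779) = 93/(-110) + (-62 + 101)²/(-40779) = 93*(-1/110) + 39²*(-1/40779) = -93/110 + 1521*(-1/40779) = -93/110 - 169/4531 = -439973/498410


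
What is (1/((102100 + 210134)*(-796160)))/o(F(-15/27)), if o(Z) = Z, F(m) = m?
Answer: 3/414313702400 ≈ 7.2409e-12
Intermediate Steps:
(1/((102100 + 210134)*(-796160)))/o(F(-15/27)) = (1/((102100 + 210134)*(-796160)))/((-15/27)) = (-1/796160/312234)/((-15*1/27)) = ((1/312234)*(-1/796160))/(-5/9) = -1/248588221440*(-9/5) = 3/414313702400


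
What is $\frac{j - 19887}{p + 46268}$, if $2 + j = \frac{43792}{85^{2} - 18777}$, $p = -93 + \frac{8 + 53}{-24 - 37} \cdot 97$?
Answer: $- \frac{14362595}{33268316} \approx -0.43172$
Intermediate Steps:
$p = -190$ ($p = -93 + \frac{61}{-61} \cdot 97 = -93 + 61 \left(- \frac{1}{61}\right) 97 = -93 - 97 = -190$)
$j = - \frac{4181}{722}$ ($j = -2 + \frac{43792}{85^{2} - 18777} = -2 + \frac{43792}{7225 - 18777} = -2 + \frac{43792}{-11552} = -2 + 43792 \left(- \frac{1}{11552}\right) = -2 - \frac{2737}{722} = - \frac{4181}{722} \approx -5.7909$)
$\frac{j - 19887}{p + 46268} = \frac{- \frac{4181}{722} - 19887}{-190 + 46268} = - \frac{14362595}{722 \cdot 46078} = \left(- \frac{14362595}{722}\right) \frac{1}{46078} = - \frac{14362595}{33268316}$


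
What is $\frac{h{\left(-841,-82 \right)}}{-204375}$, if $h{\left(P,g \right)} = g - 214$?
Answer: $\frac{296}{204375} \approx 0.0014483$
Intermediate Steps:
$h{\left(P,g \right)} = -214 + g$ ($h{\left(P,g \right)} = g - 214 = -214 + g$)
$\frac{h{\left(-841,-82 \right)}}{-204375} = \frac{-214 - 82}{-204375} = \left(-296\right) \left(- \frac{1}{204375}\right) = \frac{296}{204375}$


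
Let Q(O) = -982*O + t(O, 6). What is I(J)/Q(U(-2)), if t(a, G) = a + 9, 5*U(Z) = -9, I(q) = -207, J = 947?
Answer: -115/986 ≈ -0.11663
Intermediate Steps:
U(Z) = -9/5 (U(Z) = (⅕)*(-9) = -9/5)
t(a, G) = 9 + a
Q(O) = 9 - 981*O (Q(O) = -982*O + (9 + O) = 9 - 981*O)
I(J)/Q(U(-2)) = -207/(9 - 981*(-9/5)) = -207/(9 + 8829/5) = -207/8874/5 = -207*5/8874 = -115/986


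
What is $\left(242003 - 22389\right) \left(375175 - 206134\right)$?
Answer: $37123770174$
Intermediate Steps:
$\left(242003 - 22389\right) \left(375175 - 206134\right) = 219614 \cdot 169041 = 37123770174$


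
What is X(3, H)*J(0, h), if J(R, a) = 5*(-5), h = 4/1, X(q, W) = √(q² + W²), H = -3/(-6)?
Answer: -25*√37/2 ≈ -76.035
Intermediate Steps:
H = ½ (H = -3*(-⅙) = ½ ≈ 0.50000)
X(q, W) = √(W² + q²)
h = 4 (h = 4*1 = 4)
J(R, a) = -25
X(3, H)*J(0, h) = √((½)² + 3²)*(-25) = √(¼ + 9)*(-25) = √(37/4)*(-25) = (√37/2)*(-25) = -25*√37/2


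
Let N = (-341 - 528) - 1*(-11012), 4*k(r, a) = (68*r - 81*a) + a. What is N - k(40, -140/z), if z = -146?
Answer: 692199/73 ≈ 9482.2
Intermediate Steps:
k(r, a) = -20*a + 17*r (k(r, a) = ((68*r - 81*a) + a)/4 = ((-81*a + 68*r) + a)/4 = (-80*a + 68*r)/4 = -20*a + 17*r)
N = 10143 (N = -869 + 11012 = 10143)
N - k(40, -140/z) = 10143 - (-(-2800)/(-146) + 17*40) = 10143 - (-(-2800)*(-1)/146 + 680) = 10143 - (-20*70/73 + 680) = 10143 - (-1400/73 + 680) = 10143 - 1*48240/73 = 10143 - 48240/73 = 692199/73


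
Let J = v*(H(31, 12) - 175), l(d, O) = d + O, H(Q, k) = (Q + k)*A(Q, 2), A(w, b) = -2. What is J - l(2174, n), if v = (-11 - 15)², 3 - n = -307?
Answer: -178920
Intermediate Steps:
n = 310 (n = 3 - 1*(-307) = 3 + 307 = 310)
H(Q, k) = -2*Q - 2*k (H(Q, k) = (Q + k)*(-2) = -2*Q - 2*k)
v = 676 (v = (-26)² = 676)
l(d, O) = O + d
J = -176436 (J = 676*((-2*31 - 2*12) - 175) = 676*((-62 - 24) - 175) = 676*(-86 - 175) = 676*(-261) = -176436)
J - l(2174, n) = -176436 - (310 + 2174) = -176436 - 1*2484 = -176436 - 2484 = -178920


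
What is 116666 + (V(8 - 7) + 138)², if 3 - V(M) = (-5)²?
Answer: 130122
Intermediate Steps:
V(M) = -22 (V(M) = 3 - 1*(-5)² = 3 - 1*25 = 3 - 25 = -22)
116666 + (V(8 - 7) + 138)² = 116666 + (-22 + 138)² = 116666 + 116² = 116666 + 13456 = 130122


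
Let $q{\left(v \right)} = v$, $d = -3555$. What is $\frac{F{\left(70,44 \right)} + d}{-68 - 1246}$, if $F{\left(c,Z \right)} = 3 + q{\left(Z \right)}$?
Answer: $\frac{1754}{657} \approx 2.6697$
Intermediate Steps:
$F{\left(c,Z \right)} = 3 + Z$
$\frac{F{\left(70,44 \right)} + d}{-68 - 1246} = \frac{\left(3 + 44\right) - 3555}{-68 - 1246} = \frac{47 - 3555}{-1314} = \left(-3508\right) \left(- \frac{1}{1314}\right) = \frac{1754}{657}$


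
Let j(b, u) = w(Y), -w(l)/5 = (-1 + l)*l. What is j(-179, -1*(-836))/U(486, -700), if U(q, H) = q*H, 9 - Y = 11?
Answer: 1/11340 ≈ 8.8183e-5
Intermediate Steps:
Y = -2 (Y = 9 - 1*11 = 9 - 11 = -2)
U(q, H) = H*q
w(l) = -5*l*(-1 + l) (w(l) = -5*(-1 + l)*l = -5*l*(-1 + l))
j(b, u) = -30 (j(b, u) = 5*(-2)*(1 - 1*(-2)) = 5*(-2)*(1 + 2) = 5*(-2)*3 = -30)
j(-179, -1*(-836))/U(486, -700) = -30/((-700*486)) = -30/(-340200) = -30*(-1/340200) = 1/11340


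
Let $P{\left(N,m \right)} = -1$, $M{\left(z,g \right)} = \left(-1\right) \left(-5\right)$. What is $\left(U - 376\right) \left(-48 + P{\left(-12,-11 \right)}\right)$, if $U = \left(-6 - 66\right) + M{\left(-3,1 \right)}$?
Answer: $21707$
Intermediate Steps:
$M{\left(z,g \right)} = 5$
$U = -67$ ($U = \left(-6 - 66\right) + 5 = -72 + 5 = -67$)
$\left(U - 376\right) \left(-48 + P{\left(-12,-11 \right)}\right) = \left(-67 - 376\right) \left(-48 - 1\right) = \left(-443\right) \left(-49\right) = 21707$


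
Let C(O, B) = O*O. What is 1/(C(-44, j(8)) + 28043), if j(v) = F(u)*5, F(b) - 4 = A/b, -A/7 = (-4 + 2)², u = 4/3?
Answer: 1/29979 ≈ 3.3357e-5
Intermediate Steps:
u = 4/3 (u = 4*(⅓) = 4/3 ≈ 1.3333)
A = -28 (A = -7*(-4 + 2)² = -7*(-2)² = -7*4 = -28)
F(b) = 4 - 28/b
j(v) = -85 (j(v) = (4 - 28/4/3)*5 = (4 - 28*¾)*5 = (4 - 21)*5 = -17*5 = -85)
C(O, B) = O²
1/(C(-44, j(8)) + 28043) = 1/((-44)² + 28043) = 1/(1936 + 28043) = 1/29979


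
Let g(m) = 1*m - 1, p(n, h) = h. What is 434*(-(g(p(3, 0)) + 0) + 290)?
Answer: 126294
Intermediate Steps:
g(m) = -1 + m (g(m) = m - 1 = -1 + m)
434*(-(g(p(3, 0)) + 0) + 290) = 434*(-((-1 + 0) + 0) + 290) = 434*(-(-1 + 0) + 290) = 434*(-1*(-1) + 290) = 434*(1 + 290) = 434*291 = 126294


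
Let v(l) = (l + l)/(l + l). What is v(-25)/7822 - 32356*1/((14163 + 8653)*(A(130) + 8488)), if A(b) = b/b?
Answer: -7425451/189375532216 ≈ -3.9210e-5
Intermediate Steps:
A(b) = 1
v(l) = 1 (v(l) = (2*l)/((2*l)) = (2*l)*(1/(2*l)) = 1)
v(-25)/7822 - 32356*1/((14163 + 8653)*(A(130) + 8488)) = 1/7822 - 32356*1/((1 + 8488)*(14163 + 8653)) = 1*(1/7822) - 32356/(8489*22816) = 1/7822 - 32356/193685024 = 1/7822 - 32356*1/193685024 = 1/7822 - 8089/48421256 = -7425451/189375532216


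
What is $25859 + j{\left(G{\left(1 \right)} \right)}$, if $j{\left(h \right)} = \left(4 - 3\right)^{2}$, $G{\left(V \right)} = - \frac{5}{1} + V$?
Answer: $25860$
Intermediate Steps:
$G{\left(V \right)} = -5 + V$ ($G{\left(V \right)} = \left(-5\right) 1 + V = -5 + V$)
$j{\left(h \right)} = 1$ ($j{\left(h \right)} = 1^{2} = 1$)
$25859 + j{\left(G{\left(1 \right)} \right)} = 25859 + 1 = 25860$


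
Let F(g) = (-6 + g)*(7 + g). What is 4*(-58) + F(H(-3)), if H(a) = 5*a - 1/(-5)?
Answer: -1744/25 ≈ -69.760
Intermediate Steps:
H(a) = 1/5 + 5*a (H(a) = 5*a - 1*(-1/5) = 5*a + 1/5 = 1/5 + 5*a)
4*(-58) + F(H(-3)) = 4*(-58) + (-42 + (1/5 + 5*(-3)) + (1/5 + 5*(-3))**2) = -232 + (-42 + (1/5 - 15) + (1/5 - 15)**2) = -232 + (-42 - 74/5 + (-74/5)**2) = -232 + (-42 - 74/5 + 5476/25) = -232 + 4056/25 = -1744/25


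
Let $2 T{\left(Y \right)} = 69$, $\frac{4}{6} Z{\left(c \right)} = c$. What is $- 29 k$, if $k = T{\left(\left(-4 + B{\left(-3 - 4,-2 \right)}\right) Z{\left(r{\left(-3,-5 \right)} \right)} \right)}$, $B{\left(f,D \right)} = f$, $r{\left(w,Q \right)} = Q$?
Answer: $- \frac{2001}{2} \approx -1000.5$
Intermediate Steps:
$Z{\left(c \right)} = \frac{3 c}{2}$
$T{\left(Y \right)} = \frac{69}{2}$ ($T{\left(Y \right)} = \frac{1}{2} \cdot 69 = \frac{69}{2}$)
$k = \frac{69}{2} \approx 34.5$
$- 29 k = \left(-29\right) \frac{69}{2} = - \frac{2001}{2}$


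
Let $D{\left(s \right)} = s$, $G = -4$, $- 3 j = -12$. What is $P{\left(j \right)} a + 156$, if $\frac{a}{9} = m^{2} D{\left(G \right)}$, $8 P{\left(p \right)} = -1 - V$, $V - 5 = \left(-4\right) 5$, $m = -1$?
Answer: $93$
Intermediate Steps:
$j = 4$ ($j = \left(- \frac{1}{3}\right) \left(-12\right) = 4$)
$V = -15$ ($V = 5 - 20 = -15$)
$P{\left(p \right)} = \frac{7}{4}$ ($P{\left(p \right)} = \frac{-1 - -15}{8} = \frac{-1 + 15}{8} = \frac{1}{8} \cdot 14 = \frac{7}{4}$)
$a = -36$ ($a = 9 \left(-1\right)^{2} \left(-4\right) = 9 \cdot 1 \left(-4\right) = 9 \left(-4\right) = -36$)
$P{\left(j \right)} a + 156 = \frac{7}{4} \left(-36\right) + 156 = -63 + 156 = 93$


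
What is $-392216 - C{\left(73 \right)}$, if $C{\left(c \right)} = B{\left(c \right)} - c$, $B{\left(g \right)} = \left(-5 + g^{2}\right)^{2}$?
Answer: $-28737119$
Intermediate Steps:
$C{\left(c \right)} = \left(-5 + c^{2}\right)^{2} - c$
$-392216 - C{\left(73 \right)} = -392216 - \left(\left(-5 + 73^{2}\right)^{2} - 73\right) = -392216 - \left(\left(-5 + 5329\right)^{2} - 73\right) = -392216 - \left(5324^{2} - 73\right) = -392216 - \left(28344976 - 73\right) = -392216 - 28344903 = -28737119$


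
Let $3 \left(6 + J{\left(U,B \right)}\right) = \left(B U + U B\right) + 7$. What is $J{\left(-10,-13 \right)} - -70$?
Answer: $153$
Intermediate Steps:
$J{\left(U,B \right)} = - \frac{11}{3} + \frac{2 B U}{3}$ ($J{\left(U,B \right)} = -6 + \frac{\left(B U + U B\right) + 7}{3} = -6 + \frac{\left(B U + B U\right) + 7}{3} = -6 + \frac{2 B U + 7}{3} = -6 + \frac{7 + 2 B U}{3} = -6 + \left(\frac{7}{3} + \frac{2 B U}{3}\right) = - \frac{11}{3} + \frac{2 B U}{3}$)
$J{\left(-10,-13 \right)} - -70 = \left(- \frac{11}{3} + \frac{2}{3} \left(-13\right) \left(-10\right)\right) - -70 = \left(- \frac{11}{3} + \frac{260}{3}\right) + 70 = 83 + 70 = 153$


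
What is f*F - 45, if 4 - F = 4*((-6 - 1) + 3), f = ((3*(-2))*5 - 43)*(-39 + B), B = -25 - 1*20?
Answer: 122595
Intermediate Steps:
B = -45 (B = -25 - 20 = -45)
f = 6132 (f = ((3*(-2))*5 - 43)*(-39 - 45) = (-6*5 - 43)*(-84) = (-30 - 43)*(-84) = -73*(-84) = 6132)
F = 20 (F = 4 - 4*((-6 - 1) + 3) = 4 - 4*(-7 + 3) = 4 - 4*(-4) = 4 - 1*(-16) = 4 + 16 = 20)
f*F - 45 = 6132*20 - 45 = 122640 - 45 = 122595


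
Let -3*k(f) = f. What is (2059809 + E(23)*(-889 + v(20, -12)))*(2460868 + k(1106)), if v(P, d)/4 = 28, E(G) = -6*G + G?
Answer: 5288016589224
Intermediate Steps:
E(G) = -5*G
v(P, d) = 112 (v(P, d) = 4*28 = 112)
k(f) = -f/3
(2059809 + E(23)*(-889 + v(20, -12)))*(2460868 + k(1106)) = (2059809 + (-5*23)*(-889 + 112))*(2460868 - ⅓*1106) = (2059809 - 115*(-777))*(2460868 - 1106/3) = (2059809 + 89355)*(7381498/3) = 2149164*(7381498/3) = 5288016589224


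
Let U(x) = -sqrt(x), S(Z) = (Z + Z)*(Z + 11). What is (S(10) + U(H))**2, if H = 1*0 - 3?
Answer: (420 - I*sqrt(3))**2 ≈ 1.764e+5 - 1455.0*I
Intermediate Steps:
H = -3 (H = 0 - 3 = -3)
S(Z) = 2*Z*(11 + Z) (S(Z) = (2*Z)*(11 + Z) = 2*Z*(11 + Z))
(S(10) + U(H))**2 = (2*10*(11 + 10) - sqrt(-3))**2 = (2*10*21 - I*sqrt(3))**2 = (420 - I*sqrt(3))**2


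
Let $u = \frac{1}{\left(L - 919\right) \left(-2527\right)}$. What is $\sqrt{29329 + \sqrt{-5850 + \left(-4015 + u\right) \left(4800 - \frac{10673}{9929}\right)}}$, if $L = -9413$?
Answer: $\frac{\sqrt{3095150513418897127236 + 324857022 i \sqrt{2033976238973595262528877}}}{324857022} \approx 171.73 + 12.782 i$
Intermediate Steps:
$u = \frac{1}{26108964}$ ($u = \frac{1}{\left(-9413 - 919\right) \left(-2527\right)} = \frac{1}{-10332} \left(- \frac{1}{2527}\right) = \left(- \frac{1}{10332}\right) \left(- \frac{1}{2527}\right) = \frac{1}{26108964} \approx 3.8301 \cdot 10^{-8}$)
$\sqrt{29329 + \sqrt{-5850 + \left(-4015 + u\right) \left(4800 - \frac{10673}{9929}\right)}} = \sqrt{29329 + \sqrt{-5850 + \left(-4015 + \frac{1}{26108964}\right) \left(4800 - \frac{10673}{9929}\right)}} = \sqrt{29329 + \sqrt{-5850 - \frac{104827490459 \left(4800 - \frac{10673}{9929}\right)}{26108964}}} = \sqrt{29329 + \sqrt{-5850 - \frac{4994875509477903893}{259235903556}}} = \sqrt{29329 + \sqrt{- \frac{4996392039513706493}{259235903556}}} = \sqrt{29329 + \frac{i \sqrt{2033976238973595262528877}}{324857022}}$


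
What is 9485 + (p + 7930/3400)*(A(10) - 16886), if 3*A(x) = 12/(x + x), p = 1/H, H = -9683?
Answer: -492135884191/16461100 ≈ -29897.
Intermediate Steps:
p = -1/9683 (p = 1/(-9683) = -1/9683 ≈ -0.00010327)
A(x) = 2/x (A(x) = (12/(x + x))/3 = (12/(2*x))/3 = ((1/(2*x))*12)/3 = (6/x)/3 = 2/x)
9485 + (p + 7930/3400)*(A(10) - 16886) = 9485 + (-1/9683 + 7930/3400)*(2/10 - 16886) = 9485 + (-1/9683 + 7930*(1/3400))*(2*(1/10) - 16886) = 9485 + (-1/9683 + 793/340)*(1/5 - 16886) = 9485 + (7678279/3292220)*(-84429/5) = 9485 - 648269417691/16461100 = -492135884191/16461100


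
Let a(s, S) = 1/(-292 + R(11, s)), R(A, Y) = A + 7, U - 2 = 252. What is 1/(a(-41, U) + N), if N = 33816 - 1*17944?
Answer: 274/4348927 ≈ 6.3004e-5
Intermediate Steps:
U = 254 (U = 2 + 252 = 254)
R(A, Y) = 7 + A
a(s, S) = -1/274 (a(s, S) = 1/(-292 + (7 + 11)) = 1/(-292 + 18) = 1/(-274) = -1/274)
N = 15872 (N = 33816 - 17944 = 15872)
1/(a(-41, U) + N) = 1/(-1/274 + 15872) = 1/(4348927/274) = 274/4348927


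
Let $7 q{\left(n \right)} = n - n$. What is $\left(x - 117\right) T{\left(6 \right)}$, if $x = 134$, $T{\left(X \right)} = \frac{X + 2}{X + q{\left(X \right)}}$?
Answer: $\frac{68}{3} \approx 22.667$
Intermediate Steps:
$q{\left(n \right)} = 0$ ($q{\left(n \right)} = \frac{n - n}{7} = \frac{1}{7} \cdot 0 = 0$)
$T{\left(X \right)} = \frac{2 + X}{X}$ ($T{\left(X \right)} = \frac{X + 2}{X + 0} = \frac{2 + X}{X}$)
$\left(x - 117\right) T{\left(6 \right)} = \left(134 - 117\right) \frac{2 + 6}{6} = 17 \cdot \frac{1}{6} \cdot 8 = 17 \cdot \frac{4}{3} = \frac{68}{3}$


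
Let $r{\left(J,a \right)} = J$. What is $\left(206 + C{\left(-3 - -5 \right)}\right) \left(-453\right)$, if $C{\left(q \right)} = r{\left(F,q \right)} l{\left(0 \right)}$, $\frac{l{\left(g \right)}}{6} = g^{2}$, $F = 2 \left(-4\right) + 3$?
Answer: $-93318$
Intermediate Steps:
$F = -5$ ($F = -8 + 3 = -5$)
$l{\left(g \right)} = 6 g^{2}$
$C{\left(q \right)} = 0$ ($C{\left(q \right)} = - 5 \cdot 6 \cdot 0^{2} = - 5 \cdot 6 \cdot 0 = \left(-5\right) 0 = 0$)
$\left(206 + C{\left(-3 - -5 \right)}\right) \left(-453\right) = \left(206 + 0\right) \left(-453\right) = 206 \left(-453\right) = -93318$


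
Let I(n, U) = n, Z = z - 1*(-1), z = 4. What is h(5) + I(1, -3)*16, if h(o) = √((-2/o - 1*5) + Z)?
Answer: 16 + I*√10/5 ≈ 16.0 + 0.63246*I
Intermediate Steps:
Z = 5 (Z = 4 - 1*(-1) = 4 + 1 = 5)
h(o) = √2*√(-1/o) (h(o) = √((-2/o - 1*5) + 5) = √((-2/o - 5) + 5) = √((-5 - 2/o) + 5) = √(-2/o) = √2*√(-1/o))
h(5) + I(1, -3)*16 = √2*√(-1/5) + 1*16 = √2*√(-1*⅕) + 16 = √2*√(-⅕) + 16 = √2*(I*√5/5) + 16 = I*√10/5 + 16 = 16 + I*√10/5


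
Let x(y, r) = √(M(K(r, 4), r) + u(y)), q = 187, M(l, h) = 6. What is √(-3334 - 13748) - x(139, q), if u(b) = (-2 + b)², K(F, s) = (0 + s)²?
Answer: -5*√751 + 3*I*√1898 ≈ -137.02 + 130.7*I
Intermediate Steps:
K(F, s) = s²
x(y, r) = √(6 + (-2 + y)²)
√(-3334 - 13748) - x(139, q) = √(-3334 - 13748) - √(6 + (-2 + 139)²) = √(-17082) - √(6 + 137²) = 3*I*√1898 - √(6 + 18769) = 3*I*√1898 - √18775 = 3*I*√1898 - 5*√751 = -5*√751 + 3*I*√1898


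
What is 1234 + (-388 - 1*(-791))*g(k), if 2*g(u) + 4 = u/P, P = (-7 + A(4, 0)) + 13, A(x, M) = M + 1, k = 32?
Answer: 9444/7 ≈ 1349.1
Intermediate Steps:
A(x, M) = 1 + M
P = 7 (P = (-7 + (1 + 0)) + 13 = (-7 + 1) + 13 = -6 + 13 = 7)
g(u) = -2 + u/14 (g(u) = -2 + (u/7)/2 = -2 + u/14)
1234 + (-388 - 1*(-791))*g(k) = 1234 + (-388 - 1*(-791))*(-2 + (1/14)*32) = 1234 + (-388 + 791)*(-2 + 16/7) = 1234 + 403*(2/7) = 1234 + 806/7 = 9444/7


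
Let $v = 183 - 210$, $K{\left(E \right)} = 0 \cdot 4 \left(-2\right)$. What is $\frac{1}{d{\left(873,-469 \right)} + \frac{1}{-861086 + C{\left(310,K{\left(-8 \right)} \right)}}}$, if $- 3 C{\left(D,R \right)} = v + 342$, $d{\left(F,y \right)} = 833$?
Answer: $\frac{861191}{717372102} \approx 0.0012005$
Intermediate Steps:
$K{\left(E \right)} = 0$ ($K{\left(E \right)} = 0 \left(-2\right) = 0$)
$v = -27$ ($v = 183 - 210 = -27$)
$C{\left(D,R \right)} = -105$ ($C{\left(D,R \right)} = - \frac{-27 + 342}{3} = \left(- \frac{1}{3}\right) 315 = -105$)
$\frac{1}{d{\left(873,-469 \right)} + \frac{1}{-861086 + C{\left(310,K{\left(-8 \right)} \right)}}} = \frac{1}{833 + \frac{1}{-861086 - 105}} = \frac{1}{833 + \frac{1}{-861191}} = \frac{1}{833 - \frac{1}{861191}} = \frac{1}{\frac{717372102}{861191}} = \frac{861191}{717372102}$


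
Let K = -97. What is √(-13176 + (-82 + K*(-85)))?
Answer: 3*I*√557 ≈ 70.802*I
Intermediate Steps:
√(-13176 + (-82 + K*(-85))) = √(-13176 + (-82 - 97*(-85))) = √(-13176 + (-82 + 8245)) = √(-13176 + 8163) = √(-5013) = 3*I*√557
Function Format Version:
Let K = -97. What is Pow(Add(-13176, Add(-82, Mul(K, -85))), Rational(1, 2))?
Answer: Mul(3, I, Pow(557, Rational(1, 2))) ≈ Mul(70.802, I)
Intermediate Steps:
Pow(Add(-13176, Add(-82, Mul(K, -85))), Rational(1, 2)) = Pow(Add(-13176, Add(-82, Mul(-97, -85))), Rational(1, 2)) = Pow(Add(-13176, Add(-82, 8245)), Rational(1, 2)) = Pow(Add(-13176, 8163), Rational(1, 2)) = Pow(-5013, Rational(1, 2)) = Mul(3, I, Pow(557, Rational(1, 2)))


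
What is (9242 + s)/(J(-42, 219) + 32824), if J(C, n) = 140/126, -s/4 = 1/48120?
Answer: 333543777/1184658260 ≈ 0.28155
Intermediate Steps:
s = -1/12030 (s = -4/48120 = -4*1/48120 = -1/12030 ≈ -8.3126e-5)
J(C, n) = 10/9 (J(C, n) = 140*(1/126) = 10/9)
(9242 + s)/(J(-42, 219) + 32824) = (9242 - 1/12030)/(10/9 + 32824) = 111181259/(12030*(295426/9)) = (111181259/12030)*(9/295426) = 333543777/1184658260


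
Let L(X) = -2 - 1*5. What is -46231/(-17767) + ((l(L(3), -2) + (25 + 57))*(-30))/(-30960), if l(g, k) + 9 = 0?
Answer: 49007383/18335544 ≈ 2.6728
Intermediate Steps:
L(X) = -7 (L(X) = -2 - 5 = -7)
l(g, k) = -9 (l(g, k) = -9 + 0 = -9)
-46231/(-17767) + ((l(L(3), -2) + (25 + 57))*(-30))/(-30960) = -46231/(-17767) + ((-9 + (25 + 57))*(-30))/(-30960) = -46231*(-1/17767) + ((-9 + 82)*(-30))*(-1/30960) = 46231/17767 + (73*(-30))*(-1/30960) = 46231/17767 - 2190*(-1/30960) = 46231/17767 + 73/1032 = 49007383/18335544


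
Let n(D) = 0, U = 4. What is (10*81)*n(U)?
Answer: 0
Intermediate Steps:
(10*81)*n(U) = (10*81)*0 = 810*0 = 0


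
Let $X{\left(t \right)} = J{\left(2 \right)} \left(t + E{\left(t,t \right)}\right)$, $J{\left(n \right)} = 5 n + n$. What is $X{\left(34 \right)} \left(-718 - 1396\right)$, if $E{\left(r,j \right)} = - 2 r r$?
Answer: $57788304$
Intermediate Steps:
$E{\left(r,j \right)} = - 2 r^{2}$
$J{\left(n \right)} = 6 n$
$X{\left(t \right)} = - 24 t^{2} + 12 t$ ($X{\left(t \right)} = 6 \cdot 2 \left(t - 2 t^{2}\right) = 12 \left(t - 2 t^{2}\right) = - 24 t^{2} + 12 t$)
$X{\left(34 \right)} \left(-718 - 1396\right) = 12 \cdot 34 \left(1 - 68\right) \left(-718 - 1396\right) = 12 \cdot 34 \left(1 - 68\right) \left(-2114\right) = 12 \cdot 34 \left(-67\right) \left(-2114\right) = \left(-27336\right) \left(-2114\right) = 57788304$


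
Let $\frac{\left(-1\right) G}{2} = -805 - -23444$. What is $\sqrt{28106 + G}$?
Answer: $18 i \sqrt{53} \approx 131.04 i$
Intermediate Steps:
$G = -45278$ ($G = - 2 \left(-805 - -23444\right) = - 2 \left(-805 + 23444\right) = \left(-2\right) 22639 = -45278$)
$\sqrt{28106 + G} = \sqrt{28106 - 45278} = \sqrt{-17172} = 18 i \sqrt{53}$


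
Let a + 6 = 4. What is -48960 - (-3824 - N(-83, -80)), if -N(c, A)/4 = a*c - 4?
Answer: -45784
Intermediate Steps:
a = -2 (a = -6 + 4 = -2)
N(c, A) = 16 + 8*c (N(c, A) = -4*(-2*c - 4) = -4*(-4 - 2*c) = 16 + 8*c)
-48960 - (-3824 - N(-83, -80)) = -48960 - (-3824 - (16 + 8*(-83))) = -48960 - (-3824 - (16 - 664)) = -48960 - (-3824 - 1*(-648)) = -48960 - (-3824 + 648) = -48960 - 1*(-3176) = -48960 + 3176 = -45784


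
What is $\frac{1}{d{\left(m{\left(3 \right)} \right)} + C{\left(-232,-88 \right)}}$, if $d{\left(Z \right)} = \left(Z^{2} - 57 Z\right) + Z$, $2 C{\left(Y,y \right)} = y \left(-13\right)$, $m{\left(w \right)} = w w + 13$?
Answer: $- \frac{1}{176} \approx -0.0056818$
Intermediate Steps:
$m{\left(w \right)} = 13 + w^{2}$ ($m{\left(w \right)} = w^{2} + 13 = 13 + w^{2}$)
$C{\left(Y,y \right)} = - \frac{13 y}{2}$ ($C{\left(Y,y \right)} = \frac{y \left(-13\right)}{2} = \frac{\left(-13\right) y}{2} = - \frac{13 y}{2}$)
$d{\left(Z \right)} = Z^{2} - 56 Z$
$\frac{1}{d{\left(m{\left(3 \right)} \right)} + C{\left(-232,-88 \right)}} = \frac{1}{\left(13 + 3^{2}\right) \left(-56 + \left(13 + 3^{2}\right)\right) - -572} = \frac{1}{\left(13 + 9\right) \left(-56 + \left(13 + 9\right)\right) + 572} = \frac{1}{22 \left(-56 + 22\right) + 572} = \frac{1}{22 \left(-34\right) + 572} = \frac{1}{-748 + 572} = \frac{1}{-176} = - \frac{1}{176}$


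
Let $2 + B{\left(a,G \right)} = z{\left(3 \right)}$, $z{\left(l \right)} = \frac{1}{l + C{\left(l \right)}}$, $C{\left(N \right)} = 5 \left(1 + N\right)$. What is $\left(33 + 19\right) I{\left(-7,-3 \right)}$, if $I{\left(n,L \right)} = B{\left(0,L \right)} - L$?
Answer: $\frac{1248}{23} \approx 54.261$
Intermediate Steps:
$C{\left(N \right)} = 5 + 5 N$
$z{\left(l \right)} = \frac{1}{5 + 6 l}$ ($z{\left(l \right)} = \frac{1}{l + \left(5 + 5 l\right)} = \frac{1}{5 + 6 l}$)
$B{\left(a,G \right)} = - \frac{45}{23}$ ($B{\left(a,G \right)} = -2 + \frac{1}{5 + 6 \cdot 3} = -2 + \frac{1}{5 + 18} = -2 + \frac{1}{23} = - \frac{45}{23}$)
$I{\left(n,L \right)} = - \frac{45}{23} - L$
$\left(33 + 19\right) I{\left(-7,-3 \right)} = \left(33 + 19\right) \left(- \frac{45}{23} - -3\right) = 52 \left(- \frac{45}{23} + 3\right) = 52 \cdot \frac{24}{23} = \frac{1248}{23}$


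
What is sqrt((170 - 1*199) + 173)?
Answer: 12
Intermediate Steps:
sqrt((170 - 1*199) + 173) = sqrt((170 - 199) + 173) = sqrt(-29 + 173) = sqrt(144) = 12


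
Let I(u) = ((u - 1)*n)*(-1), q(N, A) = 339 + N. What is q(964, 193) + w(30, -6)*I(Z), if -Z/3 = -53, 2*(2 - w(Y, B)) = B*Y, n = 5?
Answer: -71377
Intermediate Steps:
w(Y, B) = 2 - B*Y/2
Z = 159 (Z = -3*(-53) = 159)
I(u) = 5 - 5*u (I(u) = ((u - 1)*5)*(-1) = ((-1 + u)*5)*(-1) = (-5 + 5*u)*(-1) = 5 - 5*u)
q(964, 193) + w(30, -6)*I(Z) = (339 + 964) + (2 - ½*(-6)*30)*(5 - 5*159) = 1303 + (2 + 90)*(5 - 795) = 1303 + 92*(-790) = 1303 - 72680 = -71377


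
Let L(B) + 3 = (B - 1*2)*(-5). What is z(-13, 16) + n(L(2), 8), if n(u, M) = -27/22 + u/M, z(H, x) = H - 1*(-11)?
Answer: -317/88 ≈ -3.6023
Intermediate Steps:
z(H, x) = 11 + H (z(H, x) = H + 11 = 11 + H)
L(B) = 7 - 5*B (L(B) = -3 + (B - 1*2)*(-5) = -3 + (B - 2)*(-5) = -3 + (-2 + B)*(-5) = -3 + (10 - 5*B) = 7 - 5*B)
n(u, M) = -27/22 + u/M (n(u, M) = -27*1/22 + u/M = -27/22 + u/M)
z(-13, 16) + n(L(2), 8) = (11 - 13) + (-27/22 + (7 - 5*2)/8) = -2 + (-27/22 + (7 - 10)*(⅛)) = -2 + (-27/22 - 3*⅛) = -2 + (-27/22 - 3/8) = -2 - 141/88 = -317/88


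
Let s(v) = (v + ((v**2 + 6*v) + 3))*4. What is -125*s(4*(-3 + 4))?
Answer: -23500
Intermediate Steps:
s(v) = 12 + 4*v**2 + 28*v (s(v) = (v + (3 + v**2 + 6*v))*4 = (3 + v**2 + 7*v)*4 = 12 + 4*v**2 + 28*v)
-125*s(4*(-3 + 4)) = -125*(12 + 4*(4*(-3 + 4))**2 + 28*(4*(-3 + 4))) = -125*(12 + 4*(4*1)**2 + 28*(4*1)) = -125*(12 + 4*4**2 + 28*4) = -125*(12 + 4*16 + 112) = -125*(12 + 64 + 112) = -125*188 = -23500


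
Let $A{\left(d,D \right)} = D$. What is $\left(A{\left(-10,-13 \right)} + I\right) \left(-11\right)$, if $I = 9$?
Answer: $44$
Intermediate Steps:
$\left(A{\left(-10,-13 \right)} + I\right) \left(-11\right) = \left(-13 + 9\right) \left(-11\right) = \left(-4\right) \left(-11\right) = 44$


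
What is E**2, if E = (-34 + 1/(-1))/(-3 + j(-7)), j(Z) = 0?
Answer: 1225/9 ≈ 136.11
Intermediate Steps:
E = 35/3 (E = (-34 + 1/(-1))/(-3 + 0) = (-34 - 1)/(-3) = -35*(-1/3) = 35/3 ≈ 11.667)
E**2 = (35/3)**2 = 1225/9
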